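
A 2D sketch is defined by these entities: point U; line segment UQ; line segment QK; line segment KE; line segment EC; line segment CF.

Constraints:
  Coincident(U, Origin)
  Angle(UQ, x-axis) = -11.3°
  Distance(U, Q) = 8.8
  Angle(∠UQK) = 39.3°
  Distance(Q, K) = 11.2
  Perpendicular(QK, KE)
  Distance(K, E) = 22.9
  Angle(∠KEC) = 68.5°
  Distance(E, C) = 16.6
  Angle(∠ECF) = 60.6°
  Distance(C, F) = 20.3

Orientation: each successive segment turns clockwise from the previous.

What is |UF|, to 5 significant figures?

4.9513

∠KEC = 68.5° gives EC at 6.5000° from the x-axis; with |EC| = 16.6, C = (4.4828, 15.116). ∠ECF = 60.6° gives CF at -112.90° from the x-axis; with |CF| = 20.3, F = (-3.4164, -3.5838). Then |UF| = |F − U| = 4.9513.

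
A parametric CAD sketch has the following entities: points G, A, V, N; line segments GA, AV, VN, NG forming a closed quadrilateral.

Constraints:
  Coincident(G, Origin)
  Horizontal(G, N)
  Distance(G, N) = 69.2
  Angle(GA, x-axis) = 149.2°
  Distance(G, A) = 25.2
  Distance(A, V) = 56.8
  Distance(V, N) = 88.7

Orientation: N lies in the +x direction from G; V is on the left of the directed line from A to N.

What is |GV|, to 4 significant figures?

62.73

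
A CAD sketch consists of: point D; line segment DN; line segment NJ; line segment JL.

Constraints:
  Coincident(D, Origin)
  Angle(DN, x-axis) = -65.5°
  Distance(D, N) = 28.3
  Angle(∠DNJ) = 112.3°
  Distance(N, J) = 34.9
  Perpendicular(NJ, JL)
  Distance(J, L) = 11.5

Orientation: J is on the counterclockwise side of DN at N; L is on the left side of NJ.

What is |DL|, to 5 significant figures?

47.943

D is at the origin; DN runs at -65.5° with length 28.3, so N = 28.3·(cos -65.5°, sin -65.5°) = (11.736, -25.752). ∠DNJ = 112.3°, so NJ runs at -65.5° + (180° − 112.3°) = 2.2000° from the x-axis; with |NJ| = 34.9, J = N + 34.9·(cos 2.2000°, sin 2.2000°) = (46.610, -24.412). NJ is perpendicular to JL; with |JL| = 11.5 on the left of NJ, L = J + 11.5·(-0.038388, 0.99926) = (46.169, -12.921). Then |DL| = |L − D| = 47.943.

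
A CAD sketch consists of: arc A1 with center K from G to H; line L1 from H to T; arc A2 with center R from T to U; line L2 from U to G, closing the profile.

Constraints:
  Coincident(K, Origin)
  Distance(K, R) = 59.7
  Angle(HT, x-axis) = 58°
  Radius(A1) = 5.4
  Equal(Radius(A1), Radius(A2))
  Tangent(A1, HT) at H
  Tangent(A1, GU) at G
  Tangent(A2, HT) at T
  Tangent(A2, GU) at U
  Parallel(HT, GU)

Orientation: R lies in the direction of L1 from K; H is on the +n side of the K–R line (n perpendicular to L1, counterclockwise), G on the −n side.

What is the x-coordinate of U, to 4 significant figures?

36.22

The slot axis is L1's direction at 58.0°, so u = (cos 58.0°, sin 58.0°) = (0.5299, 0.8480) and n = (−sin 58.0°, cos 58.0°) = (-0.8480, 0.5299). K is at the origin and R lies 59.7 along u from K, so R = 59.7·u = (31.64, 50.63). Tangency of A1 to both parallel lines with radius 5.4 puts H and G at K ± 5.4·n: H = (-4.579, 2.862), G = (4.579, -2.862). Equal radii place T and U the same way about R: T = R + 5.4·n = (27.06, 53.49), U = R − 5.4·n = (36.22, 47.77). So U.x = 36.22.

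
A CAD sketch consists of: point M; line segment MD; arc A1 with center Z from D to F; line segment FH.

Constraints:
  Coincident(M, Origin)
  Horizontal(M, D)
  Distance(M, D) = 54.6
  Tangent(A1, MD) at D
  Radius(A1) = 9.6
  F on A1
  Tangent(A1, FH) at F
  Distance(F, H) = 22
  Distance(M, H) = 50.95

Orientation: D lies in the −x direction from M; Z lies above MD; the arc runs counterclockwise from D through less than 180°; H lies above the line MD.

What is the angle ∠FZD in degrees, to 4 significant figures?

80.28°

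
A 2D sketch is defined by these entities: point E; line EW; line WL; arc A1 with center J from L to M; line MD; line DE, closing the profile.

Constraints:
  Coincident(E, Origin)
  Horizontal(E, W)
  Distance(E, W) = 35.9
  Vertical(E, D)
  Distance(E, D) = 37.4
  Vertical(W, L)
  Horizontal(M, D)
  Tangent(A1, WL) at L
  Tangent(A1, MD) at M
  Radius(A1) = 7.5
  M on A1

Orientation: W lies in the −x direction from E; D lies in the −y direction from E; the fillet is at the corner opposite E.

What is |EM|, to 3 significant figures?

47.0

E is at the origin; E and W share the same y with |EW| = 35.9 and W on the −x side, so W = (-35.9, 0.00). ED is vertical with |ED| = 37.4 and D on the −y side, so D = (0.00, -37.4). The virtual corner opposite E is at (-35.9, -37.4). Since A1 is tangent to WL there, JL ⟂ WL and since A1 is tangent to MD there, JM ⟂ MD, with radius 7.5, so the center J sits 7.5 in from both sides at J = (-28.4, -29.9). That places the tangent points at L = (-35.9, -29.9) on WL and M = (-28.4, -37.4) on MD. Then |EM| = |M − E| = 47.0.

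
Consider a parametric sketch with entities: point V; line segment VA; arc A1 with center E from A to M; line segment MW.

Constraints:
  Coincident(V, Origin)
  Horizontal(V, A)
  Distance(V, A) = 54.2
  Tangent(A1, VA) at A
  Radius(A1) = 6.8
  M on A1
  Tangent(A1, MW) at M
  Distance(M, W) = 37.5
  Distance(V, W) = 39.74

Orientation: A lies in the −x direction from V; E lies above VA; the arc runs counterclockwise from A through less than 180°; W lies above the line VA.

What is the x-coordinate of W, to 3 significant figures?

-24.8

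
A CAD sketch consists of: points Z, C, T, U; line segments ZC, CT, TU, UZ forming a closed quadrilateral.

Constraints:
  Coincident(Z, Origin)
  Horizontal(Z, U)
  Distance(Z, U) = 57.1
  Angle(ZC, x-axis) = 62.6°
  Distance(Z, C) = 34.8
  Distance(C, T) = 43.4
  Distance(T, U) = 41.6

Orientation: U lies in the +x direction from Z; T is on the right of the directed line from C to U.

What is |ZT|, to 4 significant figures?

21.43

Z is at the origin; Z and U share the same y with |ZU| = 57.1 and U in +x, so U = (57.1, 0). ZC runs at 62.6° with |ZC| = 34.8, so C = (16.01, 30.90). T is determined by |CT| = 43.4 and |TU| = 41.6 together: it lies at the intersection of circle(C, 43.4) and circle(U, 41.6). With |CU| = 51.41, the foot of the radical line on CU is 27.19 from C and the perpendicular offset is √(43.4² − 27.19²) = 33.83. Taking the right-of-CU solution: T = (17.42, -12.48).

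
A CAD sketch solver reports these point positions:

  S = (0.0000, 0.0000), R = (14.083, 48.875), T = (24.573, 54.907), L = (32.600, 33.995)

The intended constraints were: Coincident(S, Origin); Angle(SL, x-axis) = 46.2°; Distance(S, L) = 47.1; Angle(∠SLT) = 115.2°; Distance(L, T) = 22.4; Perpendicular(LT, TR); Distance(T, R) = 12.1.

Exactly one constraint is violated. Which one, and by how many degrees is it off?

Perpendicular(LT, TR) — off by 8.90°.

S = (0.00, 0.00) ✓; SL at 46.20° ✓; |SL| = 47.10 ✓; ∠SLT = 115.2° ✓; |LT| = 22.40 ✓; ∠(LT, TR) = 98.90° ✗; |TR| = 12.10 ✓.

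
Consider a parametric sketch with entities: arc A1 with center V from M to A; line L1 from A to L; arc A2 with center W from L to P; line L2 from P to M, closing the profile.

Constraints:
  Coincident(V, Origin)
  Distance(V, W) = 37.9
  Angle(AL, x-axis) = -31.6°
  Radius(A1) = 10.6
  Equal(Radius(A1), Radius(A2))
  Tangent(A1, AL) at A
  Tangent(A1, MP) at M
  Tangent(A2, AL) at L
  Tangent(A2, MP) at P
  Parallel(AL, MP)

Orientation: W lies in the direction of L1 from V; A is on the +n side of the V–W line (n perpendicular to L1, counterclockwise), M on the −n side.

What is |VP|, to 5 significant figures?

39.354

The slot axis is L1's direction at -31.6°, so u = (cos -31.6°, sin -31.6°) = (0.85173, -0.52399) and n = (−sin -31.6°, cos -31.6°) = (0.52399, 0.85173). V is at the origin and W lies 37.9 along u from V, so W = 37.9·u = (32.280, -19.859). Tangency of A1 to both parallel lines with radius 10.6 puts A and M at V ± 10.6·n: A = (5.5543, 9.0283), M = (-5.5543, -9.0283). Equal radii place L and P the same way about W: L = W + 10.6·n = (37.835, -10.831), P = W − 10.6·n = (26.726, -28.887). Then |VP| = |P − V| = 39.354.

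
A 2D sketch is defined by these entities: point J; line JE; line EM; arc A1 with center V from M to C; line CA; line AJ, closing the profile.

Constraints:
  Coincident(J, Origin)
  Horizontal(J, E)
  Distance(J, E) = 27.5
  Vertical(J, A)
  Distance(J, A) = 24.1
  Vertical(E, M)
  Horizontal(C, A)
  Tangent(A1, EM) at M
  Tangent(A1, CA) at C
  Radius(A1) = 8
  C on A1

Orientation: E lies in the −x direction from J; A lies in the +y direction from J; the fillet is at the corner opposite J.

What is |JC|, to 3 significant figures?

31.0

J is at the origin; JE is horizontal with |JE| = 27.5 and E on the −x side, so E = (-27.5, 0.00). J and A share the same x with |JA| = 24.1 and A on the +y side, so A = (0.00, 24.1). The virtual corner opposite J is at (-27.5, 24.1). A1 meets EM tangentially, so VM is at right angles to EM and the tangent condition forces VC to be normal to CA, with radius 8.0, so the center V sits 8.0 in from both sides at V = (-19.5, 16.1). That places the tangent points at M = (-27.5, 16.1) on EM and C = (-19.5, 24.1) on CA. Then |JC| = |C − J| = 31.0.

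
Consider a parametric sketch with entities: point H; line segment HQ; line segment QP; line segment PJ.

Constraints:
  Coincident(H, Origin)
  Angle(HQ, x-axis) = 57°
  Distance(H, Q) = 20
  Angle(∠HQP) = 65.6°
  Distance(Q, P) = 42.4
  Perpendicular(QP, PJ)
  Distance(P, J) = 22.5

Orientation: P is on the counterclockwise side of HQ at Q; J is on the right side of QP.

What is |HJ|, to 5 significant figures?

53.132

H is at the origin; HQ runs at 57.0° with length 20.0, so Q = 20.0·(cos 57.0°, sin 57.0°) = (10.893, 16.773). ∠HQP = 65.6°, so QP runs at 57.0° + (180° − 65.6°) = 171.40° from the x-axis; with |QP| = 42.4, P = Q + 42.4·(cos 171.40°, sin 171.40°) = (-31.030, 23.114). QP is perpendicular to PJ; with |PJ| = 22.5 on the right of QP, J = P + 22.5·(0.14954, 0.98876) = (-27.666, 45.361). Then |HJ| = |J − H| = 53.132.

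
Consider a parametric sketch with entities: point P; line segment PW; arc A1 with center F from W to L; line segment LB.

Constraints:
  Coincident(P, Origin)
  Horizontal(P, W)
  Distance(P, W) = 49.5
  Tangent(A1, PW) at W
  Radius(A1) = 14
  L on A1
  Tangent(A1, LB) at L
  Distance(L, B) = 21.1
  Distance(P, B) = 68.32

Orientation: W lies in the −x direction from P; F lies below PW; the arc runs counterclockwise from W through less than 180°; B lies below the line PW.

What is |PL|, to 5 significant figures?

65.438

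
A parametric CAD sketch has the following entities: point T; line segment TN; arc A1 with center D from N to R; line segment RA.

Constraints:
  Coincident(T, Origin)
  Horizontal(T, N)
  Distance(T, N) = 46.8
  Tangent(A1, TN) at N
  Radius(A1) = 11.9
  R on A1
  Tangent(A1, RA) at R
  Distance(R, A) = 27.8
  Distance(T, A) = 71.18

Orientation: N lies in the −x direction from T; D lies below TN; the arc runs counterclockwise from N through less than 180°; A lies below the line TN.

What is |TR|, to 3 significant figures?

59.8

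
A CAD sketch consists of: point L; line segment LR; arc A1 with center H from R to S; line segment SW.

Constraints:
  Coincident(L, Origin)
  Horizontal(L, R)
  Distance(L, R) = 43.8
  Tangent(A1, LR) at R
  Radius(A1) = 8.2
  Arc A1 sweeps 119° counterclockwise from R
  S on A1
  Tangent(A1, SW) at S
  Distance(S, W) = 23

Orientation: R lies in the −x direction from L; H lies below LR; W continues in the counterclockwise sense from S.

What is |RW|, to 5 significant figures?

32.536

L is at the origin; LR is horizontal with |LR| = 43.8 and R on the −x side, so R = (-43.800, 0.0000). The tangent condition forces HR to be normal to LR, so H = R + (0, -8.2) = (-43.800, -8.2000). On A1, R sits at bearing 90° from H; a 119° counterclockwise sweep puts S at bearing 209°, so S = H + 8.2·(cos 209°, sin 209°) = (-50.972, -12.175). Tangency of A1 to SW means the radius HS is perpendicular to SW, so SW runs along (−sin 209°, cos 209°); with |SW| = 23.0, W = (-39.821, -32.292). Then |RW| = |W − R| = 32.536.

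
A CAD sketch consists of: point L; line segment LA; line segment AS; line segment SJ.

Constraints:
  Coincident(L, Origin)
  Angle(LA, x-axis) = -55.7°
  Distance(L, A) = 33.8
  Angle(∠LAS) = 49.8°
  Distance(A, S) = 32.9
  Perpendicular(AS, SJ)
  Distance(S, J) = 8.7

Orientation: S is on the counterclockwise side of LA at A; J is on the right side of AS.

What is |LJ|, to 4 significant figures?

36.25

L is at the origin; LA runs at -55.7° with length 33.8, so A = 33.8·(cos -55.7°, sin -55.7°) = (19.05, -27.92). ∠LAS = 49.8°, so AS runs at -55.7° + (180° − 49.8°) = 74.50° from the x-axis; with |AS| = 32.9, S = A + 32.9·(cos 74.50°, sin 74.50°) = (27.84, 3.781). AS ⟂ SJ; with |SJ| = 8.7 on the right of AS, J = S + 8.7·(0.9636, -0.2672) = (36.22, 1.456). Then |LJ| = |J − L| = 36.25.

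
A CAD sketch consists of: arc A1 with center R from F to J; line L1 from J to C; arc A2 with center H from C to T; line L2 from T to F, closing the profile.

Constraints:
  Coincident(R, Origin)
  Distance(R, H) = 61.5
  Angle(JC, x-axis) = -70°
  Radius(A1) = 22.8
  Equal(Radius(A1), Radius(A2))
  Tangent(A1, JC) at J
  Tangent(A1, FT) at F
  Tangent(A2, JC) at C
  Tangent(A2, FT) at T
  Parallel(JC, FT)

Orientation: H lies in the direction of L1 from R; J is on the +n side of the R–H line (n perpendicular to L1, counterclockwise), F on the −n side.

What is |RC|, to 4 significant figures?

65.59

The slot axis is L1's direction at -70.0°, so u = (cos -70.0°, sin -70.0°) = (0.3420, -0.9397) and n = (−sin -70.0°, cos -70.0°) = (0.9397, 0.3420). R is at the origin and H lies 61.5 along u from R, so H = 61.5·u = (21.03, -57.79). Tangency of A1 to both parallel lines with radius 22.8 puts J and F at R ± 22.8·n: J = (21.42, 7.798), F = (-21.42, -7.798). Equal radii place C and T the same way about H: C = H + 22.8·n = (42.46, -49.99), T = H − 22.8·n = (-0.3908, -65.59). Then |RC| = |C − R| = 65.59.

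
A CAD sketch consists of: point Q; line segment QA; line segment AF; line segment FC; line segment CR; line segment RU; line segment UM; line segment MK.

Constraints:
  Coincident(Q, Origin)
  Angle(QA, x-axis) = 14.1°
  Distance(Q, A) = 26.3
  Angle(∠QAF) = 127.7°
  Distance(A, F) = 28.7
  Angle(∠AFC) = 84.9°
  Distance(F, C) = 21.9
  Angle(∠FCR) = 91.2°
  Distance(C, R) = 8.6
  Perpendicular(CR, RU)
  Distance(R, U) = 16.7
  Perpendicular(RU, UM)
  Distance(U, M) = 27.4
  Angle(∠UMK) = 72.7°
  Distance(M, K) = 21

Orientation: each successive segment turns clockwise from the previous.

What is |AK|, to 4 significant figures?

46.92

RU ⟂ UM, so UM runs at -42.10°; with |UM| = 27.4, M = (58.19, -27.49). ∠UMK = 72.7° gives MK at -149.4° from the x-axis; with |MK| = 21.0, K = (40.11, -38.18). Then |AK| = |K − A| = 46.92.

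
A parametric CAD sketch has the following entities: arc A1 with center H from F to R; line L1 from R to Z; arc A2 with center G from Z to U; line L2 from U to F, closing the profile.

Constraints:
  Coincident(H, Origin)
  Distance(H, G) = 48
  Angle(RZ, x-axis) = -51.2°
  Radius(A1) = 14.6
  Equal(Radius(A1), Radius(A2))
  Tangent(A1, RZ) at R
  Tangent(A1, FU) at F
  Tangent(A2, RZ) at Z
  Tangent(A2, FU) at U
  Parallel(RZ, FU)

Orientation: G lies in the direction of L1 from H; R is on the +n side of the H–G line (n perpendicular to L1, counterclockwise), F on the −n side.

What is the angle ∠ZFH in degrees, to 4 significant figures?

58.69°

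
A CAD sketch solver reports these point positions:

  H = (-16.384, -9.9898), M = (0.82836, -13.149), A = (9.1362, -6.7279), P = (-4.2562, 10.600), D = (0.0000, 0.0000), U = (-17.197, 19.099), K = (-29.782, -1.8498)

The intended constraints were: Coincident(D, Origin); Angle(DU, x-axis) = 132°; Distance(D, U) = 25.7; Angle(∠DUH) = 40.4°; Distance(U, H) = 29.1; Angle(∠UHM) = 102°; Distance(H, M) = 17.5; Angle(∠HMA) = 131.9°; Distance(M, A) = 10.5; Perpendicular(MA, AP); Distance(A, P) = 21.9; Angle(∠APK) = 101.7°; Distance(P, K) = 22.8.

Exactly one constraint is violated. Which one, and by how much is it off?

Distance(P, K) = 22.8 — off by 5.60.

D = (0.00, 0.00) ✓; DU at 132.0° ✓; |DU| = 25.70 ✓; ∠DUH = 40.40° ✓; |UH| = 29.10 ✓; ∠UHM = 102.0° ✓; |HM| = 17.50 ✓; ∠HMA = 131.9° ✓; |MA| = 10.50 ✓; ∠(MA, AP) = 90.00° ✓; |AP| = 21.90 ✓; ∠APK = 101.7° ✓; |PK| = 28.40 ✗.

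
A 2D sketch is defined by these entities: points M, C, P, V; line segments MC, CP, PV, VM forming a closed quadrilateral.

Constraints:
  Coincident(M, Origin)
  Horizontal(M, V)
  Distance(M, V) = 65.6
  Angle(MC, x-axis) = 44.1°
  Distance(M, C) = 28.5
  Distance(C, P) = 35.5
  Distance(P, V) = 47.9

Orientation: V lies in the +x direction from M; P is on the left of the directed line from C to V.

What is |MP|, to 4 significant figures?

64.00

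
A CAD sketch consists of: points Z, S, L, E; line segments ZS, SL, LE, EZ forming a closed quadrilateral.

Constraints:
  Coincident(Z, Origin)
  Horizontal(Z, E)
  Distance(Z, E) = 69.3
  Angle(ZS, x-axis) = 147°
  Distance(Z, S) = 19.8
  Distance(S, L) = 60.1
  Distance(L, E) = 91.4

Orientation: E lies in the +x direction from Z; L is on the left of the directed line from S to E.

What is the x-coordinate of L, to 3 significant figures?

6.39

Checks: |SL| = 60.10 ✓; |LE| = 91.40 ✓.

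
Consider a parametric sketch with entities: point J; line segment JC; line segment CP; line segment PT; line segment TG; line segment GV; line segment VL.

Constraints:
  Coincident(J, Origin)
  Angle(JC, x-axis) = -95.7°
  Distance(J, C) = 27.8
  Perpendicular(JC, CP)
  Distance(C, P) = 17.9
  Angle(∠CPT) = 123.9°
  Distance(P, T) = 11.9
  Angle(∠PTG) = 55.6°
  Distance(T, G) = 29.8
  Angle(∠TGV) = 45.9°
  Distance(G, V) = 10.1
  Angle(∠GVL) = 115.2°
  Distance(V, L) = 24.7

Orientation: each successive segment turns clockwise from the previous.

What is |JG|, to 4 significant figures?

18.93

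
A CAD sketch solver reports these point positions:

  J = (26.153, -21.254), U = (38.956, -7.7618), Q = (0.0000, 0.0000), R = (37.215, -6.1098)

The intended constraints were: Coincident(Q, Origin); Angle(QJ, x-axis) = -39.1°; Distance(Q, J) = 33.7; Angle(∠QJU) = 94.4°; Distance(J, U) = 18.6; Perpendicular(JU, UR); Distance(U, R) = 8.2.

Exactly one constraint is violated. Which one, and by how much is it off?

Distance(U, R) = 8.2 — off by 5.80.

Q = (0.00, 0.00) ✓; QJ at -39.10° ✓; |QJ| = 33.70 ✓; ∠QJU = 94.40° ✓; |JU| = 18.60 ✓; ∠(JU, UR) = 90.00° ✓; |UR| = 2.400 ✗.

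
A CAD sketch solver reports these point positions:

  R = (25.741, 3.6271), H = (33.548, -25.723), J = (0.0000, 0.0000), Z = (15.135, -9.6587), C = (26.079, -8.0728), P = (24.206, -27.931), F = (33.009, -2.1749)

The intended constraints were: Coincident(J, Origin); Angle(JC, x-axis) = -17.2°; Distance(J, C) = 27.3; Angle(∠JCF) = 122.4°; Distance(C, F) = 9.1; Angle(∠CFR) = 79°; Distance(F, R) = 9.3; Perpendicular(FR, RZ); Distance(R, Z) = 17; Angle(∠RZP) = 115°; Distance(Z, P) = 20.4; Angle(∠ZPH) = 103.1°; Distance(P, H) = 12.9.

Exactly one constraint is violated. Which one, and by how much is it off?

Distance(P, H) = 12.9 — off by 3.30.

J = (0.00, 0.00) ✓; JC at -17.20° ✓; |JC| = 27.30 ✓; ∠JCF = 122.4° ✓; |CF| = 9.100 ✓; ∠CFR = 79.00° ✓; |FR| = 9.300 ✓; ∠(FR, RZ) = 90.00° ✓; |RZ| = 17.00 ✓; ∠RZP = 115.0° ✓; |ZP| = 20.40 ✓; ∠ZPH = 103.1° ✓; |PH| = 9.599 ✗.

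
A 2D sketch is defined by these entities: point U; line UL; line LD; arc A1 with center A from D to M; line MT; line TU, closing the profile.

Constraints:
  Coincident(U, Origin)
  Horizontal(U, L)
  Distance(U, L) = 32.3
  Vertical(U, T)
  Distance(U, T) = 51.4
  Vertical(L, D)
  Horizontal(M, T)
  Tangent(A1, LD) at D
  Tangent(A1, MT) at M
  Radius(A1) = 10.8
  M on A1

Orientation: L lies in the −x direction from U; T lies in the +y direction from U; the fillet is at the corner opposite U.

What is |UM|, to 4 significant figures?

55.72

U is at the origin; U and L share the same y with |UL| = 32.3 and L on the −x side, so L = (-32.30, 0.000). UT is vertical with |UT| = 51.4 and T on the +y side, so T = (0.000, 51.40). The virtual corner opposite U is at (-32.30, 51.40). Tangency of A1 to LD means the radius AD is perpendicular to LD and since A1 is tangent to MT there, AM ⟂ MT, with radius 10.8, so the center A sits 10.8 in from both sides at A = (-21.50, 40.60). That places the tangent points at D = (-32.30, 40.60) on LD and M = (-21.50, 51.40) on MT. Then |UM| = |M − U| = 55.72.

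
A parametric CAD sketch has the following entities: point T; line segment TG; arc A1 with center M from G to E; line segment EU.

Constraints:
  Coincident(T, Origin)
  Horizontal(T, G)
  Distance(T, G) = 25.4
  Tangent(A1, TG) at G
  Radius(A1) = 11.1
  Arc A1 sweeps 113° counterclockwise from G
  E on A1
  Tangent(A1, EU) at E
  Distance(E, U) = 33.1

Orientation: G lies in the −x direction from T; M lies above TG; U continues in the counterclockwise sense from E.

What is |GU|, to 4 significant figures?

45.99

T is at the origin; T and G share the same y with |TG| = 25.4 and G on the −x side, so G = (-25.40, 0.000). The tangent condition forces MG to be normal to TG, so M = G + (0, 11.1) = (-25.40, 11.10). On A1, G sits at bearing -90° from M; a 113° counterclockwise sweep puts E at bearing 23°, so E = M + 11.1·(cos 23°, sin 23°) = (-15.18, 15.44). Tangency of A1 to EU means the radius ME is perpendicular to EU, so EU runs along (−sin 23°, cos 23°); with |EU| = 33.1, U = (-28.12, 45.91). Then |GU| = |U − G| = 45.99.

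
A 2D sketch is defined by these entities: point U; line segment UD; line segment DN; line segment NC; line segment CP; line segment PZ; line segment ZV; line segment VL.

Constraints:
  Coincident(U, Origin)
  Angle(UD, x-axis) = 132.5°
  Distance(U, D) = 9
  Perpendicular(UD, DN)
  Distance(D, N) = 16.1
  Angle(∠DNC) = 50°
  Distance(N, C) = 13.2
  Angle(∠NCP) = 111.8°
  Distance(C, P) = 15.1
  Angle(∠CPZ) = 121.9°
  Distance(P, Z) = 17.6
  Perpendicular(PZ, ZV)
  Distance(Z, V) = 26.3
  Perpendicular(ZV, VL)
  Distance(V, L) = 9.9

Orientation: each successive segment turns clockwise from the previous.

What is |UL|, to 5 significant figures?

24.264

PZ ⟂ ZV, so ZV runs at 56.200°; with |ZV| = 26.3, V = (-7.3913, 29.757). ZV is perpendicular to VL, so VL runs at -33.800°; with |VL| = 9.9, L = (0.83543, 24.250). Then |UL| = |L − U| = 24.264.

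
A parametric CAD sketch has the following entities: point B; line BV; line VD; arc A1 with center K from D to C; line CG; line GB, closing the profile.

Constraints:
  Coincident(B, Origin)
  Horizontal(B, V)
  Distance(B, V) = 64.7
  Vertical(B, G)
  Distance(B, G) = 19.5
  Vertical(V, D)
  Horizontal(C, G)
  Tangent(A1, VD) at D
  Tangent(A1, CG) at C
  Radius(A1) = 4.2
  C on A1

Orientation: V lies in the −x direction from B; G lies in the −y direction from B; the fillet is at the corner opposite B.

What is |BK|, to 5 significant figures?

62.405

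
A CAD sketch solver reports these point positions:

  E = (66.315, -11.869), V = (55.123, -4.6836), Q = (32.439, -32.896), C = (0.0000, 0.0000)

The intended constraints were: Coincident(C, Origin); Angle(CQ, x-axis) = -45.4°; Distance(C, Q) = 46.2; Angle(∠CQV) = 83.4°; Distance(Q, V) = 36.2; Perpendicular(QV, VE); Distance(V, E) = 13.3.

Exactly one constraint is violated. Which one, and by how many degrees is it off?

Perpendicular(QV, VE) — off by 6.10°.

C = (0.00, 0.00) ✓; CQ at -45.40° ✓; |CQ| = 46.20 ✓; ∠CQV = 83.40° ✓; |QV| = 36.20 ✓; ∠(QV, VE) = 83.90° ✗; |VE| = 13.30 ✓.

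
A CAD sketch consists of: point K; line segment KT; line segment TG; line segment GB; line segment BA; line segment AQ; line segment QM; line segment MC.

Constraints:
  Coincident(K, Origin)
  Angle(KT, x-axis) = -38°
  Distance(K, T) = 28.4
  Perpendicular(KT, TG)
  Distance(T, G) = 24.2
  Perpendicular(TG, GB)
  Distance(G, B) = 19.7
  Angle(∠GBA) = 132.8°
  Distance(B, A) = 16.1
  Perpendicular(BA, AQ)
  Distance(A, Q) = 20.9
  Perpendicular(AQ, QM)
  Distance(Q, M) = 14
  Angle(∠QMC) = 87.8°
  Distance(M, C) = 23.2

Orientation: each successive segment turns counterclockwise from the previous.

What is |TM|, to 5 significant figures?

10.252

K is at the origin; KT runs at -38.0° with length 28.4, so T = (22.380, -17.485). The perpendicularity gives TG at right angles to KT, so TG runs at 52.000°; with |TG| = 24.2, G = (37.279, 1.5851). The perpendicularity gives GB at right angles to TG, so GB runs at 142.00°; with |GB| = 19.7, B = (21.755, 13.714). ∠GBA = 132.8° gives BA at -170.80° from the x-axis; with |BA| = 16.1, A = (5.8618, 11.140). BA is perpendicular to AQ, so AQ runs at -80.800°; with |AQ| = 20.9, Q = (9.2033, -9.4916). AQ is perpendicular to QM, so QM runs at 9.2000°; with |QM| = 14.0, M = (23.023, -7.2533). Then |TM| = |M − T| = 10.252.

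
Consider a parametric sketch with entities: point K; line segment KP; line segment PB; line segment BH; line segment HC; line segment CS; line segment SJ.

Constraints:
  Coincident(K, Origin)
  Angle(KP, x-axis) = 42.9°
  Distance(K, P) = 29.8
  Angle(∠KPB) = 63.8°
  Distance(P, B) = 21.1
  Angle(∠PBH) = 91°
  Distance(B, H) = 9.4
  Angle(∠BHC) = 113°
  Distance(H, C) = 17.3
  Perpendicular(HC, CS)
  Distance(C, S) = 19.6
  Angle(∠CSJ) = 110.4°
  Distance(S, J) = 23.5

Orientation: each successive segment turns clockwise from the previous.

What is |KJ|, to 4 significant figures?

44.66

HC ⟂ CS, so CS runs at 40.70°; with |CS| = 19.6, S = (22.52, 23.11). ∠CSJ = 110.4° gives SJ at -28.90° from the x-axis; with |SJ| = 23.5, J = (43.09, 11.76). Then |KJ| = |J − K| = 44.66.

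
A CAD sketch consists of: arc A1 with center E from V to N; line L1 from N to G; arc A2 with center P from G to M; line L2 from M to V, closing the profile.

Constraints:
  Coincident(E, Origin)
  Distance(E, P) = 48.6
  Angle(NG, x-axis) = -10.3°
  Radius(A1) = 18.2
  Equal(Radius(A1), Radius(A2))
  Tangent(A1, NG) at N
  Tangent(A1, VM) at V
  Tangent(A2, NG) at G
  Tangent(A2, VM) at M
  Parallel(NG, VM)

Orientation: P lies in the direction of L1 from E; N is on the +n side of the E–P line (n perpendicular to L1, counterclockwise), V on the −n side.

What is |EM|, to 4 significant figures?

51.90

Tangency of A1 to both parallel lines with radius 18.2 puts N and V at E ± 18.2·n: N = (3.254, 17.91), V = (-3.254, -17.91). Equal radii place G and M the same way about P: G = P + 18.2·n = (51.07, 9.217), M = P − 18.2·n = (44.56, -26.60). Then |EM| = |M − E| = 51.90.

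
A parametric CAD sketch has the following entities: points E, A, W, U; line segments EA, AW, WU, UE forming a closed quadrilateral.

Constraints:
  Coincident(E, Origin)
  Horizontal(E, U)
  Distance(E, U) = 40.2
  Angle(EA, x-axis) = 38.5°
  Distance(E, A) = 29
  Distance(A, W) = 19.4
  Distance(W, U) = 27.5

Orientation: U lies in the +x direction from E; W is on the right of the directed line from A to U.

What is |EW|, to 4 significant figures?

12.81

Checks: |AW| = 19.40 ✓; |WU| = 27.50 ✓.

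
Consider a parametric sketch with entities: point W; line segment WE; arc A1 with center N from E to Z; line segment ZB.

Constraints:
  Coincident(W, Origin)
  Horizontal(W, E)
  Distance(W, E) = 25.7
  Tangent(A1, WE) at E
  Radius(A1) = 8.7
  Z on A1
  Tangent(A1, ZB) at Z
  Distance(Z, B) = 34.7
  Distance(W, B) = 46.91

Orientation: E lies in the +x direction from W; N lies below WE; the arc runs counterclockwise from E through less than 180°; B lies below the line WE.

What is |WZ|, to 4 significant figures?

19.16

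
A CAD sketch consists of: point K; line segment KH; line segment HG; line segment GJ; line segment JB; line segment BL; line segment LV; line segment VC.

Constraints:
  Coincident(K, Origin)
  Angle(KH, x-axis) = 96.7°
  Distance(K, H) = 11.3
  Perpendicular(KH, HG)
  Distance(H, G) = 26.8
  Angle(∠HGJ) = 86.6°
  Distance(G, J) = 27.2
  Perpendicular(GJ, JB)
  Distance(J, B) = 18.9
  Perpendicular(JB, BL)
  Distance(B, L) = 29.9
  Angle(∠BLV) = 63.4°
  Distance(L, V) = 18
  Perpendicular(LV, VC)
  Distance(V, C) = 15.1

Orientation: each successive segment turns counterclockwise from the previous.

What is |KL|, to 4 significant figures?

17.15

K is at the origin; KH runs at 96.7° with length 11.3, so H = (-1.318, 11.22). KH is perpendicular to HG, so HG runs at -173.3°; with |HG| = 26.8, G = (-27.94, 8.096). ∠HGJ = 86.6° gives GJ at -79.90° from the x-axis; with |GJ| = 27.2, J = (-23.17, -18.68). GJ is perpendicular to JB, so JB runs at 10.10°; with |JB| = 18.9, B = (-4.558, -15.37). The perpendicularity gives BL at right angles to JB, so BL runs at 100.1°; with |BL| = 29.9, L = (-9.802, 14.07). Then |KL| = |L − K| = 17.15.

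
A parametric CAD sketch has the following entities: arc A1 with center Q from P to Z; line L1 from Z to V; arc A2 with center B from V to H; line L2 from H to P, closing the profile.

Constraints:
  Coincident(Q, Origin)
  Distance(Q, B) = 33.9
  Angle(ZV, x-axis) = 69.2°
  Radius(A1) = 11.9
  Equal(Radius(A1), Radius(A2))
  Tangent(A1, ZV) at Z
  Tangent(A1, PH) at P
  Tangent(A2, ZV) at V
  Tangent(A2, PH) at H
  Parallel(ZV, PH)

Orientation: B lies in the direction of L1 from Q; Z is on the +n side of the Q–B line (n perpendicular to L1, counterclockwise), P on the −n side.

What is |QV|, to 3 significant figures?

35.9

Tangency of A1 to both parallel lines with radius 11.9 puts Z and P at Q ± 11.9·n: Z = (-11.1, 4.23), P = (11.1, -4.23). Equal radii place V and H the same way about B: V = B + 11.9·n = (0.914, 35.9), H = B − 11.9·n = (23.2, 27.5). Then |QV| = |V − Q| = 35.9.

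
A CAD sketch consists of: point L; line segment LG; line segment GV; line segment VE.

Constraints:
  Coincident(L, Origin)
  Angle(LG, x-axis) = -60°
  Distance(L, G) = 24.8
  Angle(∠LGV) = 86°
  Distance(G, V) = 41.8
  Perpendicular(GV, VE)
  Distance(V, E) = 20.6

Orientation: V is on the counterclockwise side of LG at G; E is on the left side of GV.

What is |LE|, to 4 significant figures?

40.28

L is at the origin; LG runs at -60.0° with length 24.8, so G = 24.8·(cos -60.0°, sin -60.0°) = (12.40, -21.48). ∠LGV = 86.0°, so GV runs at -60.0° + (180° − 86.0°) = 34.00° from the x-axis; with |GV| = 41.8, V = G + 41.8·(cos 34.00°, sin 34.00°) = (47.05, 1.897). GV ⟂ VE; with |VE| = 20.6 on the left of GV, E = V + 20.6·(-0.5592, 0.8290) = (35.53, 18.98). Then |LE| = |E − L| = 40.28.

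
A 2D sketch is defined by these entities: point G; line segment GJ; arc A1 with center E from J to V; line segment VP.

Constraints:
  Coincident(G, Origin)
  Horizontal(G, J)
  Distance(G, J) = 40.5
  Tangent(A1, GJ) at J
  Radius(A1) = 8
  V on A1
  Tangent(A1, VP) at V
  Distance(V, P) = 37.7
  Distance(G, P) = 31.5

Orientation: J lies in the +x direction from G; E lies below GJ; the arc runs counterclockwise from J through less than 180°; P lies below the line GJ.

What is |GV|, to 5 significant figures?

34.731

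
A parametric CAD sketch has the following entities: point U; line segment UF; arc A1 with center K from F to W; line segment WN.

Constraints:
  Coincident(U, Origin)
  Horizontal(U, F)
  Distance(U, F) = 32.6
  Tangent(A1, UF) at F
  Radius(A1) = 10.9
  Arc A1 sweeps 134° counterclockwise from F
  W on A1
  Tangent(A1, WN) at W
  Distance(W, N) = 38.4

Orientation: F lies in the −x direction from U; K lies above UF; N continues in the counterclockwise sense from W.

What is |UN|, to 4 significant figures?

69.07

On A1, F sits at bearing -90° from K; a 134° counterclockwise sweep puts W at bearing 44°, so W = K + 10.9·(cos 44°, sin 44°) = (-24.76, 18.47). Tangency of A1 to WN means the radius KW is perpendicular to WN, so WN runs along (−sin 44°, cos 44°); with |WN| = 38.4, N = (-51.43, 46.09). Then |UN| = |N − U| = 69.07.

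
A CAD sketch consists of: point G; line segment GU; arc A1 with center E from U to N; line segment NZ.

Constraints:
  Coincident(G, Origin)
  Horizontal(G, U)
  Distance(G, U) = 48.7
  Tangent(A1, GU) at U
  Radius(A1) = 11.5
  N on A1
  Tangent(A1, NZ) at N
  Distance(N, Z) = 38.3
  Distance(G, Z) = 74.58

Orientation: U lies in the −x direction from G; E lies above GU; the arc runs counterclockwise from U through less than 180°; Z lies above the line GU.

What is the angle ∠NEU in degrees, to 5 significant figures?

114.81°

Checks: |EN| = 11.50 ✓; ∠(EN, NZ) = 90.00° ✓; |NZ| = 38.30 ✓; |GZ| = 74.58 ✓.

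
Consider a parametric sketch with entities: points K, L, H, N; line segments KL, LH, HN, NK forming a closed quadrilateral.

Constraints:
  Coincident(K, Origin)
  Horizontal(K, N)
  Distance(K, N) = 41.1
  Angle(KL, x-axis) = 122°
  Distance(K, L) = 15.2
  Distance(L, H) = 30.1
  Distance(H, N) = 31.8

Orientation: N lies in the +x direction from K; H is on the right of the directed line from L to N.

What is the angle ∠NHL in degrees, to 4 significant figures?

110.3°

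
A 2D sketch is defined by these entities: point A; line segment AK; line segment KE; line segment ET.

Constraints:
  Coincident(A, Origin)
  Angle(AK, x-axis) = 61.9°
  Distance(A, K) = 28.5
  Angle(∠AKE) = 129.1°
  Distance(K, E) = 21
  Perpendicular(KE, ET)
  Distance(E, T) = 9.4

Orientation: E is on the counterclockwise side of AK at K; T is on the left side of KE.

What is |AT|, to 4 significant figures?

41.00

A is at the origin; AK runs at 61.9° with length 28.5, so K = 28.5·(cos 61.9°, sin 61.9°) = (13.42, 25.14). ∠AKE = 129.1°, so KE runs at 61.9° + (180° − 129.1°) = 112.8° from the x-axis; with |KE| = 21.0, E = K + 21.0·(cos 112.8°, sin 112.8°) = (5.286, 44.50). The perpendicularity gives ET at right angles to KE; with |ET| = 9.4 on the left of KE, T = E + 9.4·(-0.9219, -0.3875) = (-3.380, 40.86). Then |AT| = |T − A| = 41.00.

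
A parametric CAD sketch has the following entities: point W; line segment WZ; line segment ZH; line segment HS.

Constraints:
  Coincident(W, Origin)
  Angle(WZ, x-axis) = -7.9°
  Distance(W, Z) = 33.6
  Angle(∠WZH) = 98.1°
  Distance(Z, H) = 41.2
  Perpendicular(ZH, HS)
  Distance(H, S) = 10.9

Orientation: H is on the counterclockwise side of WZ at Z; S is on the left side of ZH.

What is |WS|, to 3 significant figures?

51.1

W is at the origin; WZ runs at -7.9° with length 33.6, so Z = 33.6·(cos -7.9°, sin -7.9°) = (33.3, -4.62). ∠WZH = 98.1°, so ZH runs at -7.9° + (180° − 98.1°) = 74.0° from the x-axis; with |ZH| = 41.2, H = Z + 41.2·(cos 74.0°, sin 74.0°) = (44.6, 35.0). ZH ⟂ HS; with |HS| = 10.9 on the left of ZH, S = H + 10.9·(-0.961, 0.276) = (34.2, 38.0). Then |WS| = |S − W| = 51.1.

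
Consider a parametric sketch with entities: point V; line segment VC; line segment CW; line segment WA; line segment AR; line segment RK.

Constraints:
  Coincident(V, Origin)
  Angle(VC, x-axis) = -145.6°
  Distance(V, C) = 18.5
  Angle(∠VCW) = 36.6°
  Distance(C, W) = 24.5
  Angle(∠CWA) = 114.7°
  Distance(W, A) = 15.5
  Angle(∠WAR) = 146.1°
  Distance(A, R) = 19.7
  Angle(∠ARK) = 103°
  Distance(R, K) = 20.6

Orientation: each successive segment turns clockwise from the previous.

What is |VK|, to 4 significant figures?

25.04

V is at the origin; VC runs at -145.6° with length 18.5, so C = (-15.26, -10.45). ∠VCW = 36.6° gives CW at 71.00° from the x-axis; with |CW| = 24.5, W = (-7.288, 12.71). ∠CWA = 114.7° gives WA at 5.700° from the x-axis; with |WA| = 15.5, A = (8.135, 14.25). ∠WAR = 146.1° gives AR at -28.20° from the x-axis; with |AR| = 19.7, R = (25.50, 4.944). ∠ARK = 103.0° gives RK at -105.2° from the x-axis; with |RK| = 20.6, K = (20.10, -14.94). Then |VK| = |K − V| = 25.04.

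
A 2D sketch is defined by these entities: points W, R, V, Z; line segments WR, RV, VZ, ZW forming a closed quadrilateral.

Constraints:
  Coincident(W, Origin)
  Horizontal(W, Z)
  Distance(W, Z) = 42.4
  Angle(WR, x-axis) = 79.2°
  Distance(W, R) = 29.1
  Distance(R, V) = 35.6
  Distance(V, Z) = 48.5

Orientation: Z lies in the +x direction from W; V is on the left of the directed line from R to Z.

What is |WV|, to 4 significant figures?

59.57

Checks: |RV| = 35.60 ✓; |VZ| = 48.50 ✓.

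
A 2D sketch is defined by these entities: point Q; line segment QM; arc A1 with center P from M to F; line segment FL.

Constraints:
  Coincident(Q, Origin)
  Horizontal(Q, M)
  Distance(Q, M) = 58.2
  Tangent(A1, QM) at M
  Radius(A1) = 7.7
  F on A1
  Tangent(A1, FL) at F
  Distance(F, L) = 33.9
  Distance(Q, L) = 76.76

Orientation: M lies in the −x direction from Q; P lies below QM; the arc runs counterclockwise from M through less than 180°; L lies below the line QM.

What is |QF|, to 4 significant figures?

66.38

Checks: |PF| = 7.700 ✓; ∠(PF, FL) = 90.00° ✓; |FL| = 33.90 ✓; |QL| = 76.76 ✓.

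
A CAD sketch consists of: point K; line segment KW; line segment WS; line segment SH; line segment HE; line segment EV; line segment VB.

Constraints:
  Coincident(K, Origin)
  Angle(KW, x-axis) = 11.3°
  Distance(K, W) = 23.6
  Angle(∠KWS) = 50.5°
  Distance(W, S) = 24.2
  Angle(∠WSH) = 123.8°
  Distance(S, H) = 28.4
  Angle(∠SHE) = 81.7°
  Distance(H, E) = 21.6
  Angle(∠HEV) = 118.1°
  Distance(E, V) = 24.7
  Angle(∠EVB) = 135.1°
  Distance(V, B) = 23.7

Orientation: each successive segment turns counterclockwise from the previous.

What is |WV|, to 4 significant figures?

18.25

∠SHE = 81.7° gives HE at -64.70° from the x-axis; with |HE| = 21.6, E = (-13.54, -7.912). ∠HEV = 118.1° gives EV at -2.800° from the x-axis; with |EV| = 24.7, V = (11.13, -9.119). Then |WV| = |V − W| = 18.25.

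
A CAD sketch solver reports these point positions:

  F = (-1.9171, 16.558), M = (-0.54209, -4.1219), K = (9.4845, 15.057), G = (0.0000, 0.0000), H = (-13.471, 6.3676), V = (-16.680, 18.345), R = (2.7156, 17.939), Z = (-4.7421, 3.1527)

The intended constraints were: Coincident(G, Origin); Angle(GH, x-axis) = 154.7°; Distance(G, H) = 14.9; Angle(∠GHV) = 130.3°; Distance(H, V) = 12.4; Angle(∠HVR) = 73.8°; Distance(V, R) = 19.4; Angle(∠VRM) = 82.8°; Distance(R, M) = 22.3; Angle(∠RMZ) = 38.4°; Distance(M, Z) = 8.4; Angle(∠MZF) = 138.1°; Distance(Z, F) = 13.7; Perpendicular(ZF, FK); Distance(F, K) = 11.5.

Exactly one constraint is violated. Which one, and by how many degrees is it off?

Perpendicular(ZF, FK) — off by 4.40°.

G = (0.00, 0.00) ✓; GH at 154.7° ✓; |GH| = 14.90 ✓; ∠GHV = 130.3° ✓; |HV| = 12.40 ✓; ∠HVR = 73.80° ✓; |VR| = 19.40 ✓; ∠VRM = 82.80° ✓; |RM| = 22.30 ✓; ∠RMZ = 38.40° ✓; |MZ| = 8.400 ✓; ∠MZF = 138.1° ✓; |ZF| = 13.70 ✓; ∠(ZF, FK) = 85.60° ✗; |FK| = 11.50 ✓.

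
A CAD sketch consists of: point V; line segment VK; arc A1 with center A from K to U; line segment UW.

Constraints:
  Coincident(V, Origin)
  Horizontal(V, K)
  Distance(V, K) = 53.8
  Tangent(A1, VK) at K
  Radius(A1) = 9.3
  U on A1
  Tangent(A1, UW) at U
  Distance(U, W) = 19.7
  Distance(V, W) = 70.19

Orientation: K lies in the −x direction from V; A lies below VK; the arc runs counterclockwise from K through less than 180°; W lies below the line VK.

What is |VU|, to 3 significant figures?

63.7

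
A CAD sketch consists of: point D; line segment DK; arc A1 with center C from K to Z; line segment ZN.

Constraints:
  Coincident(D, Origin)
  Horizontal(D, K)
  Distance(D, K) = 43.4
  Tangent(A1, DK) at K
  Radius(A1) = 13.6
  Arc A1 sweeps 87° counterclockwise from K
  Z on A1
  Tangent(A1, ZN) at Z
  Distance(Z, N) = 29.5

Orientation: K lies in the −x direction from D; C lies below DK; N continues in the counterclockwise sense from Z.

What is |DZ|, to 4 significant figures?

58.42

The tangent condition forces CK to be normal to DK, so C = K + (0, -13.6) = (-43.40, -13.60). On A1, K sits at bearing 90° from C; an 87° counterclockwise sweep puts Z at bearing 177°, so Z = C + 13.6·(cos 177°, sin 177°) = (-56.98, -12.89). Then |DZ| = |Z − D| = 58.42.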